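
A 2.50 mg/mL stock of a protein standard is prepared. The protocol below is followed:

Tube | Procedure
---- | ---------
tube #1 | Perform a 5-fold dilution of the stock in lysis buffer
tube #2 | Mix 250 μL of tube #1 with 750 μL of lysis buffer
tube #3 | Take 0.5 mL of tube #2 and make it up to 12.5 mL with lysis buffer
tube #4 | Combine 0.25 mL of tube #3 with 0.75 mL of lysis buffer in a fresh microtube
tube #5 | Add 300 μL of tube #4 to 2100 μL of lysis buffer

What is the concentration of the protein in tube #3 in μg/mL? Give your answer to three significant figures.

5.00 μg/mL

Step 1: 5-fold → factor 5
Step 2: 250 μL + 750 μL = 1000 μL total → factor 1000/250 = 4
Step 3: 0.5 mL brought to 12.5 mL → factor 12.5/0.5 = 25
Dilution factor through tube #3 = 5 × 4 × 25 = 500
[tube #3] = 2.50 mg/mL / 500 = 0.005000 mg/mL = 5.00 μg/mL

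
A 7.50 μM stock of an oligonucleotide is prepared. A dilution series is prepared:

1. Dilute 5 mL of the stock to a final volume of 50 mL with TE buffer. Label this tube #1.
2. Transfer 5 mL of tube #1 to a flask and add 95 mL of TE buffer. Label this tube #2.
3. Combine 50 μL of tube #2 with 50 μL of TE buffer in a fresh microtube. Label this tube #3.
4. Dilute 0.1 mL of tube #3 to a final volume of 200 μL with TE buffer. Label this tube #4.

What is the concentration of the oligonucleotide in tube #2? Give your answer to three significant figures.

Step 1: 5 mL brought to 50 mL → factor 50/5 = 10
Step 2: 5 mL + 95 mL = 100 mL total → factor 100/5 = 20
Dilution factor through tube #2 = 10 × 20 = 200
[tube #2] = 7.50 μM / 200 = 0.0375 μM

0.0375 μM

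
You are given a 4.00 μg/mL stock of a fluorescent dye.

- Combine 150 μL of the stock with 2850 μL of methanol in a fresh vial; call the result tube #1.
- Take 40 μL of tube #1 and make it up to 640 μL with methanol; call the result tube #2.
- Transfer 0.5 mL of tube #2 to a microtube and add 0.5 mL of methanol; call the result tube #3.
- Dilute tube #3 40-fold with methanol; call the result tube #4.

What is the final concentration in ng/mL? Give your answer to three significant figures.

Step 1: 150 μL + 2850 μL = 3000 μL total → factor 3000/150 = 20
Step 2: 40 μL brought to 640 μL → factor 640/40 = 16
Step 3: 0.5 mL + 0.5 mL = 1 mL total → factor 1/0.5 = 2
Step 4: 40-fold → factor 40
Overall dilution factor = 20 × 16 × 2 × 40 = 25600
Final = 4.00 μg/mL / 25600 = 0.0001563 μg/mL = 0.156 ng/mL

0.156 ng/mL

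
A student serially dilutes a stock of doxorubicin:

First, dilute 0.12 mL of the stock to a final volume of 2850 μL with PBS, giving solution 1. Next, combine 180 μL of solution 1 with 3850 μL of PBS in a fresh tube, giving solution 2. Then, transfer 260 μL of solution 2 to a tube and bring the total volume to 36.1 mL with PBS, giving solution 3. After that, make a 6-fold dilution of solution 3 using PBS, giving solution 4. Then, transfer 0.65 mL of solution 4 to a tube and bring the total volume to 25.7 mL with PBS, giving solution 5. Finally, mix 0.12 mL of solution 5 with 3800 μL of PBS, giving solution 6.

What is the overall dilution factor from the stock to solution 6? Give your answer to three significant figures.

5.72 × 10^8

Step 1: 0.12 mL brought to 2850 μL → factor 2.85/0.12 = 23.75
Step 2: 180 μL + 3850 μL = 4030 μL total → factor 4030/180 = 22.389
Step 3: 260 μL brought to 36.1 mL → factor 36100/260 = 138.85
Step 4: 6-fold → factor 6
Step 5: 0.65 mL brought to 25.7 mL → factor 25.7/0.65 = 39.538
Step 6: 0.12 mL + 3800 μL = 3.92 mL total → factor 3.92/0.12 = 32.667
Overall dilution factor = 23.75 × 22.389 × 138.85 × 6 × 39.538 × 32.667 = 5.7214 × 10^8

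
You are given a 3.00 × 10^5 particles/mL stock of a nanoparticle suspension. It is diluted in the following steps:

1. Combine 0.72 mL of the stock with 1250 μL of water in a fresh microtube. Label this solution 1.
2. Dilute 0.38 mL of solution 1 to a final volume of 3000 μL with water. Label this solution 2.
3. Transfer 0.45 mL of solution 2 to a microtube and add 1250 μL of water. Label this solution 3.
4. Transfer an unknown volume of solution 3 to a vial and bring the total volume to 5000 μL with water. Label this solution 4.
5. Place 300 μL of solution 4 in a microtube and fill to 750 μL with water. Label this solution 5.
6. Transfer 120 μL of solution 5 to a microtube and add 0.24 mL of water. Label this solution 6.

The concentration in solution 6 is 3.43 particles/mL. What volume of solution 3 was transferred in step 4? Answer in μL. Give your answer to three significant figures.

Step 1: 0.72 mL + 1250 μL = 1.97 mL total → factor 1.97/0.72 = 2.7361
Step 2: 0.38 mL brought to 3000 μL → factor 3/0.38 = 7.8947
Step 3: 0.45 mL + 1250 μL = 1.7 mL total → factor 1.7/0.45 = 3.7778
Step 4: v brought to 5000 μL → factor = 5000 μL/v
Step 5: 300 μL brought to 750 μL → factor 750/300 = 2.5
Step 6: 120 μL + 0.24 mL = 360 μL total → factor 360/120 = 3
Product of known-step factors = 612.02
Overall factor = 3.00 × 10^5 particles/mL / (3.43 particles/mL) = 87464
Step-4 factor = 87464 / 612.02 = 142.91
v = 5000 μL / 142.91 = 35.0 μL

35.0 μL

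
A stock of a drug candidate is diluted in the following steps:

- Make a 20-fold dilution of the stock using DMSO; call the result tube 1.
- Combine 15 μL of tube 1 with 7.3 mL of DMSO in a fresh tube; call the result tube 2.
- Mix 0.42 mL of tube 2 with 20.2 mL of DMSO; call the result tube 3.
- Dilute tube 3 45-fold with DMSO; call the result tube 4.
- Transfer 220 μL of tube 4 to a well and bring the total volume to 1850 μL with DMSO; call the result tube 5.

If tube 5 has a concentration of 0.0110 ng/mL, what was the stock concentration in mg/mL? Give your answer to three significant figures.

1.99 mg/mL

Step 1: 20-fold → factor 20
Step 2: 15 μL + 7.3 mL = 7315 μL total → factor 7315/15 = 487.67
Step 3: 0.42 mL + 20.2 mL = 20.62 mL total → factor 20.62/0.42 = 49.095
Step 4: 45-fold → factor 45
Step 5: 220 μL brought to 1850 μL → factor 1850/220 = 8.4091
Overall dilution factor = 20 × 487.67 × 49.095 × 45 × 8.4091 = 1.812 × 10^8
Stock = 0.0110 ng/mL × 1.812 × 10^8 = 1.993 × 10^6 ng/mL = 1.99 mg/mL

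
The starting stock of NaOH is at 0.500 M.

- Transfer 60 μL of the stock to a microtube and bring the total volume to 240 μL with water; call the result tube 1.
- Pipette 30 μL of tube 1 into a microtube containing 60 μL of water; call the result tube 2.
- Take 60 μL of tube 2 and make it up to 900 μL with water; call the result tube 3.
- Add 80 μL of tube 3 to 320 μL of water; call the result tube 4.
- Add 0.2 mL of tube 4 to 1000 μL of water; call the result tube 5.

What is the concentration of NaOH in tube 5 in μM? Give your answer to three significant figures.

92.6 μM

Step 1: 60 μL brought to 240 μL → factor 240/60 = 4
Step 2: 30 μL + 60 μL = 90 μL total → factor 90/30 = 3
Step 3: 60 μL brought to 900 μL → factor 900/60 = 15
Step 4: 80 μL + 320 μL = 400 μL total → factor 400/80 = 5
Step 5: 0.2 mL + 1000 μL = 1.2 mL total → factor 1.2/0.2 = 6
Overall dilution factor = 4 × 3 × 15 × 5 × 6 = 5400
Final = 0.500 M / 5400 = 9.259 × 10^-5 M = 92.6 μM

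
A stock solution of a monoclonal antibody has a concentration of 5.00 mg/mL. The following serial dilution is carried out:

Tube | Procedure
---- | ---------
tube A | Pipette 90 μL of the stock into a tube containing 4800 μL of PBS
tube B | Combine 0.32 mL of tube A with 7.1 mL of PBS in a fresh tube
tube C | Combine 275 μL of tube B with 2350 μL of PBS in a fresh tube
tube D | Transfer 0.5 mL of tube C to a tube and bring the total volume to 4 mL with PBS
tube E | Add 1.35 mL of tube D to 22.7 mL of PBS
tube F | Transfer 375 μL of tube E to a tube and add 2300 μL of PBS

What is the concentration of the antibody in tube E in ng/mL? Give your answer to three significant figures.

2.92 ng/mL

Step 1: 90 μL + 4800 μL = 4890 μL total → factor 4890/90 = 54.333
Step 2: 0.32 mL + 7.1 mL = 7.42 mL total → factor 7.42/0.32 = 23.188
Step 3: 275 μL + 2350 μL = 2625 μL total → factor 2625/275 = 9.5455
Step 4: 0.5 mL brought to 4 mL → factor 4/0.5 = 8
Step 5: 1.35 mL + 22.7 mL = 24.05 mL total → factor 24.05/1.35 = 17.815
Dilution factor through tube E = 54.333 × 23.188 × 9.5455 × 8 × 17.815 = 1.7139 × 10^6
[tube E] = 5.00 mg/mL / 1.7139 × 10^6 = 2.917 × 10^-6 mg/mL = 2.92 ng/mL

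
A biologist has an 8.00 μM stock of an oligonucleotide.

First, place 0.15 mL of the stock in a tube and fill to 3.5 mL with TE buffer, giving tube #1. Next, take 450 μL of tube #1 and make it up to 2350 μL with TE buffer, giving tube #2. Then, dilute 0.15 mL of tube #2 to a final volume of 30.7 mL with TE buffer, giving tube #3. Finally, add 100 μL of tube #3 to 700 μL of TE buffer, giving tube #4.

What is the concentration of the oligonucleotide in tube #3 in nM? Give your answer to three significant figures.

Step 1: 0.15 mL brought to 3.5 mL → factor 3.5/0.15 = 23.333
Step 2: 450 μL brought to 2350 μL → factor 2350/450 = 5.2222
Step 3: 0.15 mL brought to 30.7 mL → factor 30.7/0.15 = 204.67
Dilution factor through tube #3 = 23.333 × 5.2222 × 204.67 = 24939
[tube #3] = 8.00 μM / 24939 = 0.0003208 μM = 0.321 nM

0.321 nM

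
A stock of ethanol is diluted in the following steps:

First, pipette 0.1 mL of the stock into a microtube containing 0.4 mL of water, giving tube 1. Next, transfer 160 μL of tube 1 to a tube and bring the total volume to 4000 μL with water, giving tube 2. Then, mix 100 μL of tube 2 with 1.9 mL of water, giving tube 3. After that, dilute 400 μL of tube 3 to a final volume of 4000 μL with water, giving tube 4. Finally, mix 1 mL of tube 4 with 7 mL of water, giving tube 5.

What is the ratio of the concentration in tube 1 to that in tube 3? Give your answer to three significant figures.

Step 1: 0.1 mL + 0.4 mL = 0.5 mL total → factor 0.5/0.1 = 5
Step 2: 160 μL brought to 4000 μL → factor 4000/160 = 25
Step 3: 100 μL + 1.9 mL = 2000 μL total → factor 2000/100 = 20
Dilution factor to tube 1 = 5; to tube 3 = 2500
[tube 1]/[tube 3] = (factor to tube 3)/(factor to tube 1) = 2500/5 = 500

500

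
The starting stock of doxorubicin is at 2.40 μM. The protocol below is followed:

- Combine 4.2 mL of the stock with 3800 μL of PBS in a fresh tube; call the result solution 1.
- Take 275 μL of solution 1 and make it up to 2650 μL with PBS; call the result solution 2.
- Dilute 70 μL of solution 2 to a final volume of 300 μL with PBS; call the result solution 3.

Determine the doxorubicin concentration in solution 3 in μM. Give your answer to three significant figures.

Step 1: 4.2 mL + 3800 μL = 8 mL total → factor 8/4.2 = 1.9048
Step 2: 275 μL brought to 2650 μL → factor 2650/275 = 9.6364
Step 3: 70 μL brought to 300 μL → factor 300/70 = 4.2857
Overall dilution factor = 1.9048 × 9.6364 × 4.2857 = 78.664
Final = 2.40 μM / 78.664 = 0.0305 μM

0.0305 μM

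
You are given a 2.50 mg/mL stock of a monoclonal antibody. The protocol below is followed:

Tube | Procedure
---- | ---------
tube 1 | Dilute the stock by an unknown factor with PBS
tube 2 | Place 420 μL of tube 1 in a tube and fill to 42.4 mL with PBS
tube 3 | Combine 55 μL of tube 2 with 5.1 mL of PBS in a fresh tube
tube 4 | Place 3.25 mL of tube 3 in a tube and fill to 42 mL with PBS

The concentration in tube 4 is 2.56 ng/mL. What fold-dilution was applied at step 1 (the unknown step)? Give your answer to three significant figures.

7.99-fold

Step 1: unknown factor x
Step 2: 420 μL brought to 42.4 mL → factor 42400/420 = 100.95
Step 3: 55 μL + 5.1 mL = 5155 μL total → factor 5155/55 = 93.727
Step 4: 3.25 mL brought to 42 mL → factor 42/3.25 = 12.923
Product of known-step factors = 1.2228 × 10^5
Overall factor = 2.50 mg/mL / (2.56 ng/mL) = 9.7656 × 10^5
x = 9.7656 × 10^5 / 1.2228 × 10^5 = 7.99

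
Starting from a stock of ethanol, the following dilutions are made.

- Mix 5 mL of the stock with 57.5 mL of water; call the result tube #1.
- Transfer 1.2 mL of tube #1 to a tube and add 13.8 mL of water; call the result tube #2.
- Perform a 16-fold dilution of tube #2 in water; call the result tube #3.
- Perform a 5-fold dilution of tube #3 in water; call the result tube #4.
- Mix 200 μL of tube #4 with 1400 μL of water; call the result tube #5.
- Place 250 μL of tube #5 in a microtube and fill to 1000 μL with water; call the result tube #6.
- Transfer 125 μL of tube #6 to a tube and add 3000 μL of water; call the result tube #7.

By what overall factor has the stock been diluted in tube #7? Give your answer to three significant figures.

1.00 × 10^7

Step 1: 5 mL + 57.5 mL = 62.5 mL total → factor 62.5/5 = 12.5
Step 2: 1.2 mL + 13.8 mL = 15 mL total → factor 15/1.2 = 12.5
Step 3: 16-fold → factor 16
Step 4: 5-fold → factor 5
Step 5: 200 μL + 1400 μL = 1600 μL total → factor 1600/200 = 8
Step 6: 250 μL brought to 1000 μL → factor 1000/250 = 4
Step 7: 125 μL + 3000 μL = 3125 μL total → factor 3125/125 = 25
Overall dilution factor = 12.5 × 12.5 × 16 × 5 × 8 × 4 × 25 = 1 × 10^7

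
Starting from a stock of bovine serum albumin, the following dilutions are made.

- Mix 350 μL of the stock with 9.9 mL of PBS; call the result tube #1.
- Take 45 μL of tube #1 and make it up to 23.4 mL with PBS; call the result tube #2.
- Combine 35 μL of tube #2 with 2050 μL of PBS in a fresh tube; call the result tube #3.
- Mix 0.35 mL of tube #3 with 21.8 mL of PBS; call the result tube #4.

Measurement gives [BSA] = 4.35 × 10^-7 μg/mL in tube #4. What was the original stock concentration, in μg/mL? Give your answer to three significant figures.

Step 1: 350 μL + 9.9 mL = 10250 μL total → factor 10250/350 = 29.286
Step 2: 45 μL brought to 23.4 mL → factor 23400/45 = 520
Step 3: 35 μL + 2050 μL = 2085 μL total → factor 2085/35 = 59.571
Step 4: 0.35 mL + 21.8 mL = 22.15 mL total → factor 22.15/0.35 = 63.286
Overall dilution factor = 29.286 × 520 × 59.571 × 63.286 = 5.7412 × 10^7
Stock = 4.35 × 10^-7 μg/mL × 5.7412 × 10^7 = 25.0 μg/mL

25.0 μg/mL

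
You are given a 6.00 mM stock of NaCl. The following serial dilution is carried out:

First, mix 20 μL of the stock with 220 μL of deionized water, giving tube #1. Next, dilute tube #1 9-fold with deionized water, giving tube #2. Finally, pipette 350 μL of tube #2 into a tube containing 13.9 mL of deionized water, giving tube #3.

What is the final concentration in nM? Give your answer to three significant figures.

1.36 × 10^3 nM

Step 1: 20 μL + 220 μL = 240 μL total → factor 240/20 = 12
Step 2: 9-fold → factor 9
Step 3: 350 μL + 13.9 mL = 14250 μL total → factor 14250/350 = 40.714
Overall dilution factor = 12 × 9 × 40.714 = 4397.1
Final = 6.00 mM / 4397.1 = 0.001365 mM = 1.36 × 10^3 nM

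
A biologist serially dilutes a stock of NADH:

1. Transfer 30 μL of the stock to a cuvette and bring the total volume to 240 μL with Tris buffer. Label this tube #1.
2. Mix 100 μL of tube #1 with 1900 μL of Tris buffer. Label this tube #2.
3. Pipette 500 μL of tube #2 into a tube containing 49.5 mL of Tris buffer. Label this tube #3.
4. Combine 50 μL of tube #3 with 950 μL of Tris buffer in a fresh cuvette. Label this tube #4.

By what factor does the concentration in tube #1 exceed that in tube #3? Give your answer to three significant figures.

Step 1: 30 μL brought to 240 μL → factor 240/30 = 8
Step 2: 100 μL + 1900 μL = 2000 μL total → factor 2000/100 = 20
Step 3: 500 μL + 49.5 mL = 50000 μL total → factor 50000/500 = 100
Dilution factor to tube #1 = 8; to tube #3 = 16000
[tube #1]/[tube #3] = (factor to tube #3)/(factor to tube #1) = 16000/8 = 2.00 × 10^3

2.00 × 10^3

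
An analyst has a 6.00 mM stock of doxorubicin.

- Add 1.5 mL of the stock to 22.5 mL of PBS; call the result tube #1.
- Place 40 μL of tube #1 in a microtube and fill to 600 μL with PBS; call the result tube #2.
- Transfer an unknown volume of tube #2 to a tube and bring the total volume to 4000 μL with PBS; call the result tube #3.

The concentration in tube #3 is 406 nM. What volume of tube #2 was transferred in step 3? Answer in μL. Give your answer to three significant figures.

65.0 μL

Step 1: 1.5 mL + 22.5 mL = 24 mL total → factor 24/1.5 = 16
Step 2: 40 μL brought to 600 μL → factor 600/40 = 15
Step 3: v brought to 4000 μL → factor = 4000 μL/v
Product of known-step factors = 240
Overall factor = 6.00 mM / (406 nM) = 14778
Step-3 factor = 14778 / 240 = 61.576
v = 4000 μL / 61.576 = 65.0 μL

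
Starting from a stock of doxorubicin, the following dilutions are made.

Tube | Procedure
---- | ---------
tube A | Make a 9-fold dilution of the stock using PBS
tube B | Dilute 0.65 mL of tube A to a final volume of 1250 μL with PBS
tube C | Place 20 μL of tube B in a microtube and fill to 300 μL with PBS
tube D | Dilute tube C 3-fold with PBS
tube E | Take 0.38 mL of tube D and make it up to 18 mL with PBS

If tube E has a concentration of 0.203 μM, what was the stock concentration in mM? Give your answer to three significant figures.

7.49 mM

Step 1: 9-fold → factor 9
Step 2: 0.65 mL brought to 1250 μL → factor 1.25/0.65 = 1.9231
Step 3: 20 μL brought to 300 μL → factor 300/20 = 15
Step 4: 3-fold → factor 3
Step 5: 0.38 mL brought to 18 mL → factor 18/0.38 = 47.368
Overall dilution factor = 9 × 1.9231 × 15 × 3 × 47.368 = 36893
Stock = 0.203 μM × 36893 = 7489 μM = 7.49 mM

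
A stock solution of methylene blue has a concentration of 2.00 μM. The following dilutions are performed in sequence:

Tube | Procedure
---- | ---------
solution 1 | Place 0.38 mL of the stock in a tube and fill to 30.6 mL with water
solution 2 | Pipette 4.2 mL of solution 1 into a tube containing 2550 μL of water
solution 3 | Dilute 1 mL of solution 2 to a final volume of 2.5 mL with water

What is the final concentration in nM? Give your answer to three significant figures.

Step 1: 0.38 mL brought to 30.6 mL → factor 30.6/0.38 = 80.526
Step 2: 4.2 mL + 2550 μL = 6.75 mL total → factor 6.75/4.2 = 1.6071
Step 3: 1 mL brought to 2.5 mL → factor 2.5/1 = 2.5
Overall dilution factor = 80.526 × 1.6071 × 2.5 = 323.54
Final = 2.00 μM / 323.54 = 0.006182 μM = 6.18 nM

6.18 nM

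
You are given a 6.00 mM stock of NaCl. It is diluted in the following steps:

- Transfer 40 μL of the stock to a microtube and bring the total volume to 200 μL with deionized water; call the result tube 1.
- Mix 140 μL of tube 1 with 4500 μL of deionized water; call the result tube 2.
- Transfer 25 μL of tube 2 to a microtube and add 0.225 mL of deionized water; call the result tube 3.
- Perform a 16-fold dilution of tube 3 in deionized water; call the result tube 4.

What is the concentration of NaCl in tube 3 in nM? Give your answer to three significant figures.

3.62 × 10^3 nM

Step 1: 40 μL brought to 200 μL → factor 200/40 = 5
Step 2: 140 μL + 4500 μL = 4640 μL total → factor 4640/140 = 33.143
Step 3: 25 μL + 0.225 mL = 250 μL total → factor 250/25 = 10
Dilution factor through tube 3 = 5 × 33.143 × 10 = 1657.1
[tube 3] = 6.00 mM / 1657.1 = 0.003621 mM = 3.62 × 10^3 nM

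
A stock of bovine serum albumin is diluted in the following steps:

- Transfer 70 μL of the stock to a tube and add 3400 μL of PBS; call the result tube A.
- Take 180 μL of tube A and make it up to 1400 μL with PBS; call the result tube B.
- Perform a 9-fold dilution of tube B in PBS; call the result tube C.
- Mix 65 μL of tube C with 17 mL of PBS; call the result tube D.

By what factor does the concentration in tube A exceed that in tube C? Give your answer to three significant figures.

70.0

Step 1: 70 μL + 3400 μL = 3470 μL total → factor 3470/70 = 49.571
Step 2: 180 μL brought to 1400 μL → factor 1400/180 = 7.7778
Step 3: 9-fold → factor 9
Dilution factor to tube A = 49.571; to tube C = 3470
[tube A]/[tube C] = (factor to tube C)/(factor to tube A) = 3470/49.571 = 70.0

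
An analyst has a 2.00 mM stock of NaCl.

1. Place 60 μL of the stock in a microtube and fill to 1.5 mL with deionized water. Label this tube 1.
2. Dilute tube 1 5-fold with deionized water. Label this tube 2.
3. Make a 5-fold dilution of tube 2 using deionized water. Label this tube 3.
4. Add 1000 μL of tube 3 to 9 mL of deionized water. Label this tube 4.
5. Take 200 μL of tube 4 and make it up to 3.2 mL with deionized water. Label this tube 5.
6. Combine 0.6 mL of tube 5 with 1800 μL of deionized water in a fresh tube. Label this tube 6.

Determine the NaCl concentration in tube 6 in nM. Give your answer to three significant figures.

Step 1: 60 μL brought to 1.5 mL → factor 1500/60 = 25
Step 2: 5-fold → factor 5
Step 3: 5-fold → factor 5
Step 4: 1000 μL + 9 mL = 10000 μL total → factor 10000/1000 = 10
Step 5: 200 μL brought to 3.2 mL → factor 3200/200 = 16
Step 6: 0.6 mL + 1800 μL = 2.4 mL total → factor 2.4/0.6 = 4
Overall dilution factor = 25 × 5 × 5 × 10 × 16 × 4 = 4 × 10^5
Final = 2.00 mM / 4 × 10^5 = 5.000 × 10^-6 mM = 5.00 nM

5.00 nM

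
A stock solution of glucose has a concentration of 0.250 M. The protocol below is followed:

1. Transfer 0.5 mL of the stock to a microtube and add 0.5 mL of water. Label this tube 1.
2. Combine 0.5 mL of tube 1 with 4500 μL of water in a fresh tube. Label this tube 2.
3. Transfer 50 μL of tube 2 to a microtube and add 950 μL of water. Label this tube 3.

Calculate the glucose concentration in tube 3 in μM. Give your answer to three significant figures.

Step 1: 0.5 mL + 0.5 mL = 1 mL total → factor 1/0.5 = 2
Step 2: 0.5 mL + 4500 μL = 5 mL total → factor 5/0.5 = 10
Step 3: 50 μL + 950 μL = 1000 μL total → factor 1000/50 = 20
Dilution factor through tube 3 = 2 × 10 × 20 = 400
[tube 3] = 0.250 M / 400 = 0.0006250 M = 625 μM

625 μM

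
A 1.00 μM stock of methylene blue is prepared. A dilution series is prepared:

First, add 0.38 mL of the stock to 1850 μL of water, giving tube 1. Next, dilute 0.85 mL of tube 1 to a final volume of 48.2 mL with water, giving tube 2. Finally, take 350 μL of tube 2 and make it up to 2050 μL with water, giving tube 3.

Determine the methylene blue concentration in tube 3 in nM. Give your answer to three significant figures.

Step 1: 0.38 mL + 1850 μL = 2.23 mL total → factor 2.23/0.38 = 5.8684
Step 2: 0.85 mL brought to 48.2 mL → factor 48.2/0.85 = 56.706
Step 3: 350 μL brought to 2050 μL → factor 2050/350 = 5.8571
Overall dilution factor = 5.8684 × 56.706 × 5.8571 = 1949.1
Final = 1.00 μM / 1949.1 = 0.0005131 μM = 0.513 nM

0.513 nM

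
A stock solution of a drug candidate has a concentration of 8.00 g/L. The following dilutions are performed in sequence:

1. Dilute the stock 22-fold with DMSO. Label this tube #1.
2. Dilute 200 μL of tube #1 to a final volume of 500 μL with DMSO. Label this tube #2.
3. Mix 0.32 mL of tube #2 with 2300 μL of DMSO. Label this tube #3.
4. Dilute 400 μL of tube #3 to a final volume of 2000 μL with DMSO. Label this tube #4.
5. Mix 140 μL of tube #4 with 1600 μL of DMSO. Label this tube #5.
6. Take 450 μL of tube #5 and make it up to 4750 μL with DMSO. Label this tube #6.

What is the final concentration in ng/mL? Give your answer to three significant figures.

Step 1: 22-fold → factor 22
Step 2: 200 μL brought to 500 μL → factor 500/200 = 2.5
Step 3: 0.32 mL + 2300 μL = 2.62 mL total → factor 2.62/0.32 = 8.1875
Step 4: 400 μL brought to 2000 μL → factor 2000/400 = 5
Step 5: 140 μL + 1600 μL = 1740 μL total → factor 1740/140 = 12.429
Step 6: 450 μL brought to 4750 μL → factor 4750/450 = 10.556
Overall dilution factor = 22 × 2.5 × 8.1875 × 5 × 12.429 × 10.556 = 2.9538 × 10^5
Final = 8.00 g/L / 2.9538 × 10^5 = 2.708 × 10^-5 g/L = 27.1 ng/mL

27.1 ng/mL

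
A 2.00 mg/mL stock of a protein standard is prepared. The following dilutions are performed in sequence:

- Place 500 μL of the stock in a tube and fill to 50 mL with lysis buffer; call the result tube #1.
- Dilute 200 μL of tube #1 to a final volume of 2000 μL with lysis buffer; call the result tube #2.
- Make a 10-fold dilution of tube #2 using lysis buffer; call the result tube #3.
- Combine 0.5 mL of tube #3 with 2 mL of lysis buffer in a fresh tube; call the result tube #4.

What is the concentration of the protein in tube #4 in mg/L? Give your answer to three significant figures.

0.0400 mg/L

Step 1: 500 μL brought to 50 mL → factor 50000/500 = 100
Step 2: 200 μL brought to 2000 μL → factor 2000/200 = 10
Step 3: 10-fold → factor 10
Step 4: 0.5 mL + 2 mL = 2.5 mL total → factor 2.5/0.5 = 5
Overall dilution factor = 100 × 10 × 10 × 5 = 50000
Final = 2.00 mg/mL / 50000 = 4.000 × 10^-5 mg/mL = 0.0400 mg/L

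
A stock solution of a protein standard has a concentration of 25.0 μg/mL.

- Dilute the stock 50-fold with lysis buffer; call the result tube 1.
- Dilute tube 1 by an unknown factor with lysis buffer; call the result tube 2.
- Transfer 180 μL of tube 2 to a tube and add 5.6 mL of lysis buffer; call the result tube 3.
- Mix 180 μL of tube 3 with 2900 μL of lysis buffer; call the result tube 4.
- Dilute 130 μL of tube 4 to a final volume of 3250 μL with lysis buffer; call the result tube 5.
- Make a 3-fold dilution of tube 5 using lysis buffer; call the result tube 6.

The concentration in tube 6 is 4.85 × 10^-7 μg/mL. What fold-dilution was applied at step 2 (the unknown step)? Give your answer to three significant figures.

Step 1: 50-fold → factor 50
Step 2: unknown factor x
Step 3: 180 μL + 5.6 mL = 5780 μL total → factor 5780/180 = 32.111
Step 4: 180 μL + 2900 μL = 3080 μL total → factor 3080/180 = 17.111
Step 5: 130 μL brought to 3250 μL → factor 3250/130 = 25
Step 6: 3-fold → factor 3
Product of known-step factors = 2.0605 × 10^6
Overall factor = 25.0 μg/mL / (4.85 × 10^-7 μg/mL) = 5.1546 × 10^7
x = 5.1546 × 10^7 / 2.0605 × 10^6 = 25.0

25.0-fold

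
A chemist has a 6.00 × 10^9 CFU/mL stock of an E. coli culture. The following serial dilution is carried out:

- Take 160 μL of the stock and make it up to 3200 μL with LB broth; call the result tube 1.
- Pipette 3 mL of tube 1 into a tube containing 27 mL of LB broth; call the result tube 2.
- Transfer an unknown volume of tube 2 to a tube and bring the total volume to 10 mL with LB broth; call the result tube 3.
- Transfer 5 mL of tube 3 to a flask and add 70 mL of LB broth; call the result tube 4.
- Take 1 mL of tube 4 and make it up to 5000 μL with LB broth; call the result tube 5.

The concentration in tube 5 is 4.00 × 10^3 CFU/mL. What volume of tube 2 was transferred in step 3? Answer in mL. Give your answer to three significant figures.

Step 1: 160 μL brought to 3200 μL → factor 3200/160 = 20
Step 2: 3 mL + 27 mL = 30 mL total → factor 30/3 = 10
Step 3: v brought to 10 mL → factor = 10 mL/v
Step 4: 5 mL + 70 mL = 75 mL total → factor 75/5 = 15
Step 5: 1 mL brought to 5000 μL → factor 5/1 = 5
Product of known-step factors = 15000
Overall factor = 6.00 × 10^9 CFU/mL / (4.00 × 10^3 CFU/mL) = 1.5 × 10^6
Step-3 factor = 1.5 × 10^6 / 15000 = 100
v = 10 mL / 100 = 0.100 mL

0.100 mL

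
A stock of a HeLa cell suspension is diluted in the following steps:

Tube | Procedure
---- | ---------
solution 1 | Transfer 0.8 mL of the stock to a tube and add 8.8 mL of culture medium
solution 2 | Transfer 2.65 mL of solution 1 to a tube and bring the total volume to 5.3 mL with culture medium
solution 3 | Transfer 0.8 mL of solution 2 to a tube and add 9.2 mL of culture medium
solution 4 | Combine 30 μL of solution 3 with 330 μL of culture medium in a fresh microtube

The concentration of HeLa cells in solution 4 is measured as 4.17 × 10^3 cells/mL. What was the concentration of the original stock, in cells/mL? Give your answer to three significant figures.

1.50 × 10^7 cells/mL

Step 1: 0.8 mL + 8.8 mL = 9.6 mL total → factor 9.6/0.8 = 12
Step 2: 2.65 mL brought to 5.3 mL → factor 5.3/2.65 = 2
Step 3: 0.8 mL + 9.2 mL = 10 mL total → factor 10/0.8 = 12.5
Step 4: 30 μL + 330 μL = 360 μL total → factor 360/30 = 12
Overall dilution factor = 12 × 2 × 12.5 × 12 = 3600
Stock = 4.17 × 10^3 cells/mL × 3600 = 1.50 × 10^7 cells/mL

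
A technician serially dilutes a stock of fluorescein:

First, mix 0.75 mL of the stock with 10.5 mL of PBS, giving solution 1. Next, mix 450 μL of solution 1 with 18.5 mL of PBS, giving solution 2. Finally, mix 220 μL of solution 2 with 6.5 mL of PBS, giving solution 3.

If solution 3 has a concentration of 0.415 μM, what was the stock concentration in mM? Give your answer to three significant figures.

8.01 mM

Step 1: 0.75 mL + 10.5 mL = 11.25 mL total → factor 11.25/0.75 = 15
Step 2: 450 μL + 18.5 mL = 18950 μL total → factor 18950/450 = 42.111
Step 3: 220 μL + 6.5 mL = 6720 μL total → factor 6720/220 = 30.545
Overall dilution factor = 15 × 42.111 × 30.545 = 19295
Stock = 0.415 μM × 19295 = 8007 μM = 8.01 mM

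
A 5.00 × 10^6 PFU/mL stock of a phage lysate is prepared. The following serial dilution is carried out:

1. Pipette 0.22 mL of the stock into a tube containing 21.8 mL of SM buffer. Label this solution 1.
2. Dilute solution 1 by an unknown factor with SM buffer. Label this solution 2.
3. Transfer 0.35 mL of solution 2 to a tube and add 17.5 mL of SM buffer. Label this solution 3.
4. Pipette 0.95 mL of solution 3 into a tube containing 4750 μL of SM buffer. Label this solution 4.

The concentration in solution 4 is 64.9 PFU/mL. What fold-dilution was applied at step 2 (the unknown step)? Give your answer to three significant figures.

2.52-fold

Step 1: 0.22 mL + 21.8 mL = 22.02 mL total → factor 22.02/0.22 = 100.09
Step 2: unknown factor x
Step 3: 0.35 mL + 17.5 mL = 17.85 mL total → factor 17.85/0.35 = 51
Step 4: 0.95 mL + 4750 μL = 5.7 mL total → factor 5.7/0.95 = 6
Product of known-step factors = 30628
Overall factor = 5.00 × 10^6 PFU/mL / (64.9 PFU/mL) = 77042
x = 77042 / 30628 = 2.52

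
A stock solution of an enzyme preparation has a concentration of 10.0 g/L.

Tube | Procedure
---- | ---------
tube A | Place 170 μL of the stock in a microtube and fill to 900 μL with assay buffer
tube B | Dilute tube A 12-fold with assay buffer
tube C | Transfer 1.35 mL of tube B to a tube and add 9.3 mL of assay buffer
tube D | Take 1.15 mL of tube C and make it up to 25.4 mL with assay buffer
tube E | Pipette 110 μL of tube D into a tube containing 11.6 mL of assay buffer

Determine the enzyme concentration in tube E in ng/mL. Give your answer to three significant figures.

Step 1: 170 μL brought to 900 μL → factor 900/170 = 5.2941
Step 2: 12-fold → factor 12
Step 3: 1.35 mL + 9.3 mL = 10.65 mL total → factor 10.65/1.35 = 7.8889
Step 4: 1.15 mL brought to 25.4 mL → factor 25.4/1.15 = 22.087
Step 5: 110 μL + 11.6 mL = 11710 μL total → factor 11710/110 = 106.45
Overall dilution factor = 5.2941 × 12 × 7.8889 × 22.087 × 106.45 = 1.1784 × 10^6
Final = 10.0 g/L / 1.1784 × 10^6 = 8.486 × 10^-6 g/L = 8.49 ng/mL

8.49 ng/mL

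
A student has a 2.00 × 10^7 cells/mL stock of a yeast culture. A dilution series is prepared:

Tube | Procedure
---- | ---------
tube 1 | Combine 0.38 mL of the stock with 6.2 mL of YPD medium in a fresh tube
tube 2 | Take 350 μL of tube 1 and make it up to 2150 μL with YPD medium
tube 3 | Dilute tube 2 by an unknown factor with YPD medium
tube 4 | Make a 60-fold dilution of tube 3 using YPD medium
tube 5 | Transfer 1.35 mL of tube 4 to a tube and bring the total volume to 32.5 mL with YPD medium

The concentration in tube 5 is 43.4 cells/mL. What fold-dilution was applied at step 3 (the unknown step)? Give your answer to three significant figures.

Step 1: 0.38 mL + 6.2 mL = 6.58 mL total → factor 6.58/0.38 = 17.316
Step 2: 350 μL brought to 2150 μL → factor 2150/350 = 6.1429
Step 3: unknown factor x
Step 4: 60-fold → factor 60
Step 5: 1.35 mL brought to 32.5 mL → factor 32.5/1.35 = 24.074
Product of known-step factors = 1.5364 × 10^5
Overall factor = 2.00 × 10^7 cells/mL / (43.4 cells/mL) = 4.6083 × 10^5
x = 4.6083 × 10^5 / 1.5364 × 10^5 = 3.00

3.00-fold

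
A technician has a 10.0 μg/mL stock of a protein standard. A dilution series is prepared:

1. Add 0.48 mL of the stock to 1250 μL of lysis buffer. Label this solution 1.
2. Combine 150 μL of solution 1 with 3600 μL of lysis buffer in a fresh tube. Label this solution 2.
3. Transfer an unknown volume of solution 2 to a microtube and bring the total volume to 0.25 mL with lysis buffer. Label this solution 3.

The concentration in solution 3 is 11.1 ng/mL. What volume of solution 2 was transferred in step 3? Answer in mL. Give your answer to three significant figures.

0.0250 mL

Step 1: 0.48 mL + 1250 μL = 1.73 mL total → factor 1.73/0.48 = 3.6042
Step 2: 150 μL + 3600 μL = 3750 μL total → factor 3750/150 = 25
Step 3: v brought to 0.25 mL → factor = 0.25 mL/v
Product of known-step factors = 90.104
Overall factor = 10.0 μg/mL / (11.1 ng/mL) = 900.9
Step-3 factor = 900.9 / 90.104 = 9.9984
v = 0.25 mL / 9.9984 = 0.0250 mL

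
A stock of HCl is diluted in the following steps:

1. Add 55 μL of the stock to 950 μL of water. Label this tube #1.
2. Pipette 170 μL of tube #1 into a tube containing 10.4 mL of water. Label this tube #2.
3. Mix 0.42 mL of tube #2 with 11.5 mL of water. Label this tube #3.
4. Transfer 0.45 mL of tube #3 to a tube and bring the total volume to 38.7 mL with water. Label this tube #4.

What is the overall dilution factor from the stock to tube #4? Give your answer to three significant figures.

Step 1: 55 μL + 950 μL = 1005 μL total → factor 1005/55 = 18.273
Step 2: 170 μL + 10.4 mL = 10570 μL total → factor 10570/170 = 62.176
Step 3: 0.42 mL + 11.5 mL = 11.92 mL total → factor 11.92/0.42 = 28.381
Step 4: 0.45 mL brought to 38.7 mL → factor 38.7/0.45 = 86
Overall dilution factor = 18.273 × 62.176 × 28.381 × 86 = 2.773 × 10^6

2.77 × 10^6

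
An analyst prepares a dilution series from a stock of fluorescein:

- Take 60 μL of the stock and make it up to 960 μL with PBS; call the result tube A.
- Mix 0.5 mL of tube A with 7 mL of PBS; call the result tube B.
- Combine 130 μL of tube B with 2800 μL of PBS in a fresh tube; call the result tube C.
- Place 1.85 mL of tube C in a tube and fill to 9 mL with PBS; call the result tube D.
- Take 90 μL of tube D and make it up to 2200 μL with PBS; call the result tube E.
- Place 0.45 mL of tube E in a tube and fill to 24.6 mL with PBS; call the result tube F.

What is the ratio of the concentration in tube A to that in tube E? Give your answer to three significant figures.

4.02 × 10^4

Step 1: 60 μL brought to 960 μL → factor 960/60 = 16
Step 2: 0.5 mL + 7 mL = 7.5 mL total → factor 7.5/0.5 = 15
Step 3: 130 μL + 2800 μL = 2930 μL total → factor 2930/130 = 22.538
Step 4: 1.85 mL brought to 9 mL → factor 9/1.85 = 4.8649
Step 5: 90 μL brought to 2200 μL → factor 2200/90 = 24.444
Dilution factor to tube A = 16; to tube E = 6.4326 × 10^5
[tube A]/[tube E] = (factor to tube E)/(factor to tube A) = 6.4326 × 10^5/16 = 4.02 × 10^4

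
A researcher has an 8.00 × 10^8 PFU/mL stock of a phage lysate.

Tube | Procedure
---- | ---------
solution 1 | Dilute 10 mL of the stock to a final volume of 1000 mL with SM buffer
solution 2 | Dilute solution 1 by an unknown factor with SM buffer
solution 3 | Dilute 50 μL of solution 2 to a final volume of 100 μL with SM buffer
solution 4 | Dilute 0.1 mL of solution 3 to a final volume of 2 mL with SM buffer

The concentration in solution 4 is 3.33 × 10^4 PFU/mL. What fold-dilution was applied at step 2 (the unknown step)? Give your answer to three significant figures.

6.01-fold

Step 1: 10 mL brought to 1000 mL → factor 1000/10 = 100
Step 2: unknown factor x
Step 3: 50 μL brought to 100 μL → factor 100/50 = 2
Step 4: 0.1 mL brought to 2 mL → factor 2/0.1 = 20
Product of known-step factors = 4000
Overall factor = 8.00 × 10^8 PFU/mL / (3.33 × 10^4 PFU/mL) = 24024
x = 24024 / 4000 = 6.01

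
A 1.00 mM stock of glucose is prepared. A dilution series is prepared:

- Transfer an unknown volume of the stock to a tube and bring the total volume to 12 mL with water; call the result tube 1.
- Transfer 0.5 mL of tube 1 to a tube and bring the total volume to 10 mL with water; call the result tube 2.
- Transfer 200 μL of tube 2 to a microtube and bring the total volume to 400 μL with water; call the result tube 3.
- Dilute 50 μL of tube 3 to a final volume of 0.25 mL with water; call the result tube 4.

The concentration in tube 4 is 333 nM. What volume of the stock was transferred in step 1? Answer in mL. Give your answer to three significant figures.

0.799 mL

Step 1: v brought to 12 mL → factor = 12 mL/v
Step 2: 0.5 mL brought to 10 mL → factor 10/0.5 = 20
Step 3: 200 μL brought to 400 μL → factor 400/200 = 2
Step 4: 50 μL brought to 0.25 mL → factor 250/50 = 5
Product of known-step factors = 200
Overall factor = 1.00 mM / (333 nM) = 3003
Step-1 factor = 3003 / 200 = 15.015
v = 12 mL / 15.015 = 0.799 mL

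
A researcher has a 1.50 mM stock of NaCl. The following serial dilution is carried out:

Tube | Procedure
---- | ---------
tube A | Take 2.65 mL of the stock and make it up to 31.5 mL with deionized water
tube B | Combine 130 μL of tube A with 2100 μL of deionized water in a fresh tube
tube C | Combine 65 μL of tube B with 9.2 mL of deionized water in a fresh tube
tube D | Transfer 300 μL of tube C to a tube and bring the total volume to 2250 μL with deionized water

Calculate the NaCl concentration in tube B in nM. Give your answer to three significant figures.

Step 1: 2.65 mL brought to 31.5 mL → factor 31.5/2.65 = 11.887
Step 2: 130 μL + 2100 μL = 2230 μL total → factor 2230/130 = 17.154
Dilution factor through tube B = 11.887 × 17.154 = 203.9
[tube B] = 1.50 mM / 203.9 = 0.007356 mM = 7.36 × 10^3 nM

7.36 × 10^3 nM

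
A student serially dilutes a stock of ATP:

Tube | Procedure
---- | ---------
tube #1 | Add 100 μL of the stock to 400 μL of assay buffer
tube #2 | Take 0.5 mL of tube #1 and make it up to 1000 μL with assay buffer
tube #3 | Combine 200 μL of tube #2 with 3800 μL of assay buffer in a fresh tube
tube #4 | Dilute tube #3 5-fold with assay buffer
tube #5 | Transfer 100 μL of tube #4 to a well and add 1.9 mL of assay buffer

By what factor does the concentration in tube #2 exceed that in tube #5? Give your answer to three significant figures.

Step 1: 100 μL + 400 μL = 500 μL total → factor 500/100 = 5
Step 2: 0.5 mL brought to 1000 μL → factor 1/0.5 = 2
Step 3: 200 μL + 3800 μL = 4000 μL total → factor 4000/200 = 20
Step 4: 5-fold → factor 5
Step 5: 100 μL + 1.9 mL = 2000 μL total → factor 2000/100 = 20
Dilution factor to tube #2 = 10; to tube #5 = 20000
[tube #2]/[tube #5] = (factor to tube #5)/(factor to tube #2) = 20000/10 = 2.00 × 10^3

2.00 × 10^3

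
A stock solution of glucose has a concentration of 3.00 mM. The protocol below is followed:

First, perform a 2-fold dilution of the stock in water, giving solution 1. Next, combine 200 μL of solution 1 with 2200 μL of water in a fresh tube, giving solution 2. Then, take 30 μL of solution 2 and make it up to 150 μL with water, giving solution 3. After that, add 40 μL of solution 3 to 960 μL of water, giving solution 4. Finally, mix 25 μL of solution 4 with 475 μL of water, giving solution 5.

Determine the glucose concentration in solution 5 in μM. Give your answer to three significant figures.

Step 1: 2-fold → factor 2
Step 2: 200 μL + 2200 μL = 2400 μL total → factor 2400/200 = 12
Step 3: 30 μL brought to 150 μL → factor 150/30 = 5
Step 4: 40 μL + 960 μL = 1000 μL total → factor 1000/40 = 25
Step 5: 25 μL + 475 μL = 500 μL total → factor 500/25 = 20
Overall dilution factor = 2 × 12 × 5 × 25 × 20 = 60000
Final = 3.00 mM / 60000 = 5.000 × 10^-5 mM = 0.0500 μM

0.0500 μM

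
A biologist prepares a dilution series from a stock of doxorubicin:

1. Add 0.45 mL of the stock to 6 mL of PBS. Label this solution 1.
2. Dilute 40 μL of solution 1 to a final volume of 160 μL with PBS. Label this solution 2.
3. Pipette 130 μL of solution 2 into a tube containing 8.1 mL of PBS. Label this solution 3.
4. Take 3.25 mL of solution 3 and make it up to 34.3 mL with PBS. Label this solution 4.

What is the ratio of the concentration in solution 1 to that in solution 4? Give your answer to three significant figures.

Step 1: 0.45 mL + 6 mL = 6.45 mL total → factor 6.45/0.45 = 14.333
Step 2: 40 μL brought to 160 μL → factor 160/40 = 4
Step 3: 130 μL + 8.1 mL = 8230 μL total → factor 8230/130 = 63.308
Step 4: 3.25 mL brought to 34.3 mL → factor 34.3/3.25 = 10.554
Dilution factor to solution 1 = 14.333; to solution 4 = 38307
[solution 1]/[solution 4] = (factor to solution 4)/(factor to solution 1) = 38307/14.333 = 2.67 × 10^3

2.67 × 10^3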